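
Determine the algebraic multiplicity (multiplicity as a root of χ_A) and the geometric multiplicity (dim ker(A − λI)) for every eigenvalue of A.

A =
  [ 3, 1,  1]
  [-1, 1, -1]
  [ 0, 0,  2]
λ = 2: alg = 3, geom = 2

Step 1 — factor the characteristic polynomial to read off the algebraic multiplicities:
  χ_A(x) = (x - 2)^3

Step 2 — compute geometric multiplicities via the rank-nullity identity g(λ) = n − rank(A − λI):
  rank(A − (2)·I) = 1, so dim ker(A − (2)·I) = n − 1 = 2

Summary:
  λ = 2: algebraic multiplicity = 3, geometric multiplicity = 2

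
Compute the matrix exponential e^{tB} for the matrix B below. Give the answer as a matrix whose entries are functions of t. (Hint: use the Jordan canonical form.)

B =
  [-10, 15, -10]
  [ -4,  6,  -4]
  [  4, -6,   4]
e^{tB} =
  [1 - 10*t, 15*t, -10*t]
  [-4*t, 6*t + 1, -4*t]
  [4*t, -6*t, 4*t + 1]

Strategy: write B = P · J · P⁻¹ where J is a Jordan canonical form, so e^{tB} = P · e^{tJ} · P⁻¹, and e^{tJ} can be computed block-by-block.

B has Jordan form
J =
  [0, 1, 0]
  [0, 0, 0]
  [0, 0, 0]
(up to reordering of blocks).

Per-block formulas:
  For a 1×1 block at λ = 0: exp(t · [0]) = [e^(0t)].
  For a 2×2 Jordan block J_2(0): exp(t · J_2(0)) = e^(0t)·(I + t·N), where N is the 2×2 nilpotent shift.

After assembling e^{tJ} and conjugating by P, we get:

e^{tB} =
  [1 - 10*t, 15*t, -10*t]
  [-4*t, 6*t + 1, -4*t]
  [4*t, -6*t, 4*t + 1]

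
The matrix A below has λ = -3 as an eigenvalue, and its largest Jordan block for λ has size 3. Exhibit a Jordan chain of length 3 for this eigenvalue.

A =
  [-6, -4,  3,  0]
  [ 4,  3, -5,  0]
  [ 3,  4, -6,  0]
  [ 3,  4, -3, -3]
A Jordan chain for λ = -3 of length 3:
v_1 = (2, -3, -2, -2)ᵀ
v_2 = (-3, 4, 3, 3)ᵀ
v_3 = (1, 0, 0, 0)ᵀ

Let N = A − (-3)·I. We want v_3 with N^3 v_3 = 0 but N^2 v_3 ≠ 0; then v_{j-1} := N · v_j for j = 3, …, 2.

Pick v_3 = (1, 0, 0, 0)ᵀ.
Then v_2 = N · v_3 = (-3, 4, 3, 3)ᵀ.
Then v_1 = N · v_2 = (2, -3, -2, -2)ᵀ.

Sanity check: (A − (-3)·I) v_1 = (0, 0, 0, 0)ᵀ = 0. ✓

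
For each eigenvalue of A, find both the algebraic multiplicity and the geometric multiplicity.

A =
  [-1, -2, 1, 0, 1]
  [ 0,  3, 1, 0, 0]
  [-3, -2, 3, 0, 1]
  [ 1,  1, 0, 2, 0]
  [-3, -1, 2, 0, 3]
λ = 2: alg = 5, geom = 2

Step 1 — factor the characteristic polynomial to read off the algebraic multiplicities:
  χ_A(x) = (x - 2)^5

Step 2 — compute geometric multiplicities via the rank-nullity identity g(λ) = n − rank(A − λI):
  rank(A − (2)·I) = 3, so dim ker(A − (2)·I) = n − 3 = 2

Summary:
  λ = 2: algebraic multiplicity = 5, geometric multiplicity = 2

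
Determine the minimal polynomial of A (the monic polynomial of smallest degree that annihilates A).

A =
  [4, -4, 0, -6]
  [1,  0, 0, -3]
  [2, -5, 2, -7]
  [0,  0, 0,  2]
x^3 - 6*x^2 + 12*x - 8

The characteristic polynomial is χ_A(x) = (x - 2)^4, so the eigenvalues are known. The minimal polynomial is
  m_A(x) = Π_λ (x − λ)^{k_λ}
where k_λ is the size of the *largest* Jordan block for λ (equivalently, the smallest k with (A − λI)^k v = 0 for every generalised eigenvector v of λ).

  λ = 2: largest Jordan block has size 3, contributing (x − 2)^3

So m_A(x) = (x - 2)^3 = x^3 - 6*x^2 + 12*x - 8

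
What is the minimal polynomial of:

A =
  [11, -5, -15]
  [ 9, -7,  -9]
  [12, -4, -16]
x^2 + 8*x + 16

The characteristic polynomial is χ_A(x) = (x + 4)^3, so the eigenvalues are known. The minimal polynomial is
  m_A(x) = Π_λ (x − λ)^{k_λ}
where k_λ is the size of the *largest* Jordan block for λ (equivalently, the smallest k with (A − λI)^k v = 0 for every generalised eigenvector v of λ).

  λ = -4: largest Jordan block has size 2, contributing (x + 4)^2

So m_A(x) = (x + 4)^2 = x^2 + 8*x + 16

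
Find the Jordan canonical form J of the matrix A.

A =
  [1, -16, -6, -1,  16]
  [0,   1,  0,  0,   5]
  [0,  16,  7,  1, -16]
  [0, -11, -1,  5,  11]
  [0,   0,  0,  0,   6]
J_1(1) ⊕ J_1(1) ⊕ J_2(6) ⊕ J_1(6)

The characteristic polynomial is
  det(x·I − A) = x^5 - 20*x^4 + 145*x^3 - 450*x^2 + 540*x - 216 = (x - 6)^3*(x - 1)^2

Eigenvalues and multiplicities (the geometric multiplicity of λ is n − rank(A − λI), which equals the number of Jordan blocks for λ):
  λ = 1: algebraic multiplicity = 2, geometric multiplicity = 2
  λ = 6: algebraic multiplicity = 3, geometric multiplicity = 2

Determining the block sizes for each eigenvalue:
  λ = 1: gm = am = 2, so every block has size 1 → block sizes [1, 1]
  λ = 6: 2 blocks summing to 3 forces exactly one block of size 2 and the rest size 1 → block sizes [2, 1]

Assembling the blocks gives a Jordan form
J =
  [1, 0, 0, 0, 0]
  [0, 1, 0, 0, 0]
  [0, 0, 6, 1, 0]
  [0, 0, 0, 6, 0]
  [0, 0, 0, 0, 6]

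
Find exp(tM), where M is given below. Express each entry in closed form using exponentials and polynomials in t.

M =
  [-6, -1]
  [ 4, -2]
e^{tM} =
  [-2*t*exp(-4*t) + exp(-4*t), -t*exp(-4*t)]
  [4*t*exp(-4*t), 2*t*exp(-4*t) + exp(-4*t)]

Strategy: write M = P · J · P⁻¹ where J is a Jordan canonical form, so e^{tM} = P · e^{tJ} · P⁻¹, and e^{tJ} can be computed block-by-block.

M has Jordan form
J =
  [-4,  1]
  [ 0, -4]
(up to reordering of blocks).

Per-block formulas:
  For a 2×2 Jordan block J_2(-4): exp(t · J_2(-4)) = e^(-4t)·(I + t·N), where N is the 2×2 nilpotent shift.

After assembling e^{tJ} and conjugating by P, we get:

e^{tM} =
  [-2*t*exp(-4*t) + exp(-4*t), -t*exp(-4*t)]
  [4*t*exp(-4*t), 2*t*exp(-4*t) + exp(-4*t)]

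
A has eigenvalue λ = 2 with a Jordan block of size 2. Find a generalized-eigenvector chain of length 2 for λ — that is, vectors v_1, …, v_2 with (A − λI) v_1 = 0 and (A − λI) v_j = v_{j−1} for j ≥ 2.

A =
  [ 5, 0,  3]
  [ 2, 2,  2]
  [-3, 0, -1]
A Jordan chain for λ = 2 of length 2:
v_1 = (3, 2, -3)ᵀ
v_2 = (1, 0, 0)ᵀ

Let N = A − (2)·I. We want v_2 with N^2 v_2 = 0 but N^1 v_2 ≠ 0; then v_{j-1} := N · v_j for j = 2, …, 2.

Pick v_2 = (1, 0, 0)ᵀ.
Then v_1 = N · v_2 = (3, 2, -3)ᵀ.

Sanity check: (A − (2)·I) v_1 = (0, 0, 0)ᵀ = 0. ✓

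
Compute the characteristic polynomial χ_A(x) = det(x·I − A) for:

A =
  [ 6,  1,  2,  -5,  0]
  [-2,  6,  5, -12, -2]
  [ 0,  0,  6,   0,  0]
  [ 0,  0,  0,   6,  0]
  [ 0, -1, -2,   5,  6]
x^5 - 30*x^4 + 360*x^3 - 2160*x^2 + 6480*x - 7776

Expanding det(x·I − A) (e.g. by cofactor expansion or by noting that A is similar to its Jordan form J, which has the same characteristic polynomial as A) gives
  χ_A(x) = x^5 - 30*x^4 + 360*x^3 - 2160*x^2 + 6480*x - 7776
which factors as (x - 6)^5. The eigenvalues (with algebraic multiplicities) are λ = 6 with multiplicity 5.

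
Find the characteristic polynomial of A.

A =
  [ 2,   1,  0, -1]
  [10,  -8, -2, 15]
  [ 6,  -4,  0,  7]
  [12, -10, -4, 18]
x^4 - 12*x^3 + 48*x^2 - 80*x + 48

Expanding det(x·I − A) (e.g. by cofactor expansion or by noting that A is similar to its Jordan form J, which has the same characteristic polynomial as A) gives
  χ_A(x) = x^4 - 12*x^3 + 48*x^2 - 80*x + 48
which factors as (x - 6)*(x - 2)^3. The eigenvalues (with algebraic multiplicities) are λ = 2 with multiplicity 3, λ = 6 with multiplicity 1.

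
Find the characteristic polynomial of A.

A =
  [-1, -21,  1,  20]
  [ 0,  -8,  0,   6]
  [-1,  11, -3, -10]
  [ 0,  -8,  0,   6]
x^4 + 6*x^3 + 12*x^2 + 8*x

Expanding det(x·I − A) (e.g. by cofactor expansion or by noting that A is similar to its Jordan form J, which has the same characteristic polynomial as A) gives
  χ_A(x) = x^4 + 6*x^3 + 12*x^2 + 8*x
which factors as x*(x + 2)^3. The eigenvalues (with algebraic multiplicities) are λ = -2 with multiplicity 3, λ = 0 with multiplicity 1.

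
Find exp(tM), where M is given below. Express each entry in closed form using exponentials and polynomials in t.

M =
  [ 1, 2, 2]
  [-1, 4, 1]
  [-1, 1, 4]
e^{tM} =
  [-2*t*exp(3*t) + exp(3*t), 2*t*exp(3*t), 2*t*exp(3*t)]
  [-t*exp(3*t), t*exp(3*t) + exp(3*t), t*exp(3*t)]
  [-t*exp(3*t), t*exp(3*t), t*exp(3*t) + exp(3*t)]

Strategy: write M = P · J · P⁻¹ where J is a Jordan canonical form, so e^{tM} = P · e^{tJ} · P⁻¹, and e^{tJ} can be computed block-by-block.

M has Jordan form
J =
  [3, 1, 0]
  [0, 3, 0]
  [0, 0, 3]
(up to reordering of blocks).

Per-block formulas:
  For a 2×2 Jordan block J_2(3): exp(t · J_2(3)) = e^(3t)·(I + t·N), where N is the 2×2 nilpotent shift.
  For a 1×1 block at λ = 3: exp(t · [3]) = [e^(3t)].

After assembling e^{tJ} and conjugating by P, we get:

e^{tM} =
  [-2*t*exp(3*t) + exp(3*t), 2*t*exp(3*t), 2*t*exp(3*t)]
  [-t*exp(3*t), t*exp(3*t) + exp(3*t), t*exp(3*t)]
  [-t*exp(3*t), t*exp(3*t), t*exp(3*t) + exp(3*t)]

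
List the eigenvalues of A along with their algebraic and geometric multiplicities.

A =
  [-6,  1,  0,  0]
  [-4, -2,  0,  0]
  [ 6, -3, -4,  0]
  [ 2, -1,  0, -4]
λ = -4: alg = 4, geom = 3

Step 1 — factor the characteristic polynomial to read off the algebraic multiplicities:
  χ_A(x) = (x + 4)^4

Step 2 — compute geometric multiplicities via the rank-nullity identity g(λ) = n − rank(A − λI):
  rank(A − (-4)·I) = 1, so dim ker(A − (-4)·I) = n − 1 = 3

Summary:
  λ = -4: algebraic multiplicity = 4, geometric multiplicity = 3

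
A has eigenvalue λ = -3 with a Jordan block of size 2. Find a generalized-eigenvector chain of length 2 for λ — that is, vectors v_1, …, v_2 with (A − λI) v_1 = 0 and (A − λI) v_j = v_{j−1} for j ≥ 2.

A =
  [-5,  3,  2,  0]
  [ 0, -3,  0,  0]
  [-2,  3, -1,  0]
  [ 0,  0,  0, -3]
A Jordan chain for λ = -3 of length 2:
v_1 = (-2, 0, -2, 0)ᵀ
v_2 = (1, 0, 0, 0)ᵀ

Let N = A − (-3)·I. We want v_2 with N^2 v_2 = 0 but N^1 v_2 ≠ 0; then v_{j-1} := N · v_j for j = 2, …, 2.

Pick v_2 = (1, 0, 0, 0)ᵀ.
Then v_1 = N · v_2 = (-2, 0, -2, 0)ᵀ.

Sanity check: (A − (-3)·I) v_1 = (0, 0, 0, 0)ᵀ = 0. ✓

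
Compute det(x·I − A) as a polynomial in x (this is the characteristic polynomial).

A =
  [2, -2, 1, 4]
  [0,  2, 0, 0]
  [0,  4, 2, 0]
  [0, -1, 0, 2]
x^4 - 8*x^3 + 24*x^2 - 32*x + 16

Expanding det(x·I − A) (e.g. by cofactor expansion or by noting that A is similar to its Jordan form J, which has the same characteristic polynomial as A) gives
  χ_A(x) = x^4 - 8*x^3 + 24*x^2 - 32*x + 16
which factors as (x - 2)^4. The eigenvalues (with algebraic multiplicities) are λ = 2 with multiplicity 4.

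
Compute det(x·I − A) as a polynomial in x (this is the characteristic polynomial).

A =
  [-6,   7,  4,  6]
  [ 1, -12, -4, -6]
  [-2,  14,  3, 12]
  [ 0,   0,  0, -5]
x^4 + 20*x^3 + 150*x^2 + 500*x + 625

Expanding det(x·I − A) (e.g. by cofactor expansion or by noting that A is similar to its Jordan form J, which has the same characteristic polynomial as A) gives
  χ_A(x) = x^4 + 20*x^3 + 150*x^2 + 500*x + 625
which factors as (x + 5)^4. The eigenvalues (with algebraic multiplicities) are λ = -5 with multiplicity 4.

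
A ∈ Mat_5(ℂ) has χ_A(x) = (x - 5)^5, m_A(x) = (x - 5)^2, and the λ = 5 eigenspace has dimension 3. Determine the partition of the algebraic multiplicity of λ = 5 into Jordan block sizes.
Block sizes for λ = 5: [2, 2, 1]

Step 1 — from the characteristic polynomial, algebraic multiplicity of λ = 5 is 5. From dim ker(A − (5)·I) = 3, there are exactly 3 Jordan blocks for λ = 5.
Step 2 — from the minimal polynomial, the factor (x − 5)^2 tells us the largest block for λ = 5 has size 2.
Step 3 — with total size 5, 3 blocks, and largest block 2, the block sizes (in nonincreasing order) are [2, 2, 1].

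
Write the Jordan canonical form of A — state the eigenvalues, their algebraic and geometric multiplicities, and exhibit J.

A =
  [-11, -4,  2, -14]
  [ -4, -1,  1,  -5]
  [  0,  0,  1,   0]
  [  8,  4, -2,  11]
J_1(-3) ⊕ J_2(1) ⊕ J_1(1)

The characteristic polynomial is
  det(x·I − A) = x^4 - 6*x^2 + 8*x - 3 = (x - 1)^3*(x + 3)

Eigenvalues and multiplicities (the geometric multiplicity of λ is n − rank(A − λI), which equals the number of Jordan blocks for λ):
  λ = -3: algebraic multiplicity = 1, geometric multiplicity = 1
  λ = 1: algebraic multiplicity = 3, geometric multiplicity = 2

Determining the block sizes for each eigenvalue:
  λ = -3: one block (gm = 1), so the single block has size am = 1 → block sizes [1]
  λ = 1: 2 blocks summing to 3 forces exactly one block of size 2 and the rest size 1 → block sizes [2, 1]

Assembling the blocks gives a Jordan form
J =
  [-3, 0, 0, 0]
  [ 0, 1, 1, 0]
  [ 0, 0, 1, 0]
  [ 0, 0, 0, 1]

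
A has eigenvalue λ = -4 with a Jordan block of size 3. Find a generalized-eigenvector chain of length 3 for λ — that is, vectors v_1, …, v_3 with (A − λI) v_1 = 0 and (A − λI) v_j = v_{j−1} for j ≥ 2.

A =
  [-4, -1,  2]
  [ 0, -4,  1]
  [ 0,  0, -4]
A Jordan chain for λ = -4 of length 3:
v_1 = (-1, 0, 0)ᵀ
v_2 = (2, 1, 0)ᵀ
v_3 = (0, 0, 1)ᵀ

Let N = A − (-4)·I. We want v_3 with N^3 v_3 = 0 but N^2 v_3 ≠ 0; then v_{j-1} := N · v_j for j = 3, …, 2.

Pick v_3 = (0, 0, 1)ᵀ.
Then v_2 = N · v_3 = (2, 1, 0)ᵀ.
Then v_1 = N · v_2 = (-1, 0, 0)ᵀ.

Sanity check: (A − (-4)·I) v_1 = (0, 0, 0)ᵀ = 0. ✓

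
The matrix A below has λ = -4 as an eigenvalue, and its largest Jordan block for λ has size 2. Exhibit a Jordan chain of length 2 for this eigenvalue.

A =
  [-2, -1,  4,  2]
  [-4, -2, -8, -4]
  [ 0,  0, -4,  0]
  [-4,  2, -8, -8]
A Jordan chain for λ = -4 of length 2:
v_1 = (2, -4, 0, -4)ᵀ
v_2 = (1, 0, 0, 0)ᵀ

Let N = A − (-4)·I. We want v_2 with N^2 v_2 = 0 but N^1 v_2 ≠ 0; then v_{j-1} := N · v_j for j = 2, …, 2.

Pick v_2 = (1, 0, 0, 0)ᵀ.
Then v_1 = N · v_2 = (2, -4, 0, -4)ᵀ.

Sanity check: (A − (-4)·I) v_1 = (0, 0, 0, 0)ᵀ = 0. ✓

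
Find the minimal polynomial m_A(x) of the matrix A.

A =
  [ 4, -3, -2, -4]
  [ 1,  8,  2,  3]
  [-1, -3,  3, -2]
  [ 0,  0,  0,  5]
x^3 - 15*x^2 + 75*x - 125

The characteristic polynomial is χ_A(x) = (x - 5)^4, so the eigenvalues are known. The minimal polynomial is
  m_A(x) = Π_λ (x − λ)^{k_λ}
where k_λ is the size of the *largest* Jordan block for λ (equivalently, the smallest k with (A − λI)^k v = 0 for every generalised eigenvector v of λ).

  λ = 5: largest Jordan block has size 3, contributing (x − 5)^3

So m_A(x) = (x - 5)^3 = x^3 - 15*x^2 + 75*x - 125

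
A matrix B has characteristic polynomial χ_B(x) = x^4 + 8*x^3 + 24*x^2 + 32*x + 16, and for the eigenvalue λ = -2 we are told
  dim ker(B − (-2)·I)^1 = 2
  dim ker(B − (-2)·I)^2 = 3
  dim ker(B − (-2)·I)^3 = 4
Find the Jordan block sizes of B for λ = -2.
Block sizes for λ = -2: [3, 1]

From the dimensions of kernels of powers, the number of Jordan blocks of size at least j is d_j − d_{j−1} where d_j = dim ker(N^j) (with d_0 = 0). Computing the differences gives [2, 1, 1].
The number of blocks of size exactly k is (#blocks of size ≥ k) − (#blocks of size ≥ k + 1), so the partition is: 1 block(s) of size 1, 1 block(s) of size 3.
In nonincreasing order the block sizes are [3, 1].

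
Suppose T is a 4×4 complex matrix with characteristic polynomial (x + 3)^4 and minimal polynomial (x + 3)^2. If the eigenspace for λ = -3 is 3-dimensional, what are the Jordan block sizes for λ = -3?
Block sizes for λ = -3: [2, 1, 1]

Step 1 — from the characteristic polynomial, algebraic multiplicity of λ = -3 is 4. From dim ker(T − (-3)·I) = 3, there are exactly 3 Jordan blocks for λ = -3.
Step 2 — from the minimal polynomial, the factor (x + 3)^2 tells us the largest block for λ = -3 has size 2.
Step 3 — with total size 4, 3 blocks, and largest block 2, the block sizes (in nonincreasing order) are [2, 1, 1].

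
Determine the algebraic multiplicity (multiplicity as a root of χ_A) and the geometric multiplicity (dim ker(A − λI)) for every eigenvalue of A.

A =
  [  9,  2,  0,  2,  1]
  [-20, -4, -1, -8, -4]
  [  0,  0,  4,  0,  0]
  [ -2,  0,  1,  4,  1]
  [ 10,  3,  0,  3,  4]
λ = 3: alg = 3, geom = 1; λ = 4: alg = 2, geom = 1

Step 1 — factor the characteristic polynomial to read off the algebraic multiplicities:
  χ_A(x) = (x - 4)^2*(x - 3)^3

Step 2 — compute geometric multiplicities via the rank-nullity identity g(λ) = n − rank(A − λI):
  rank(A − (3)·I) = 4, so dim ker(A − (3)·I) = n − 4 = 1
  rank(A − (4)·I) = 4, so dim ker(A − (4)·I) = n − 4 = 1

Summary:
  λ = 3: algebraic multiplicity = 3, geometric multiplicity = 1
  λ = 4: algebraic multiplicity = 2, geometric multiplicity = 1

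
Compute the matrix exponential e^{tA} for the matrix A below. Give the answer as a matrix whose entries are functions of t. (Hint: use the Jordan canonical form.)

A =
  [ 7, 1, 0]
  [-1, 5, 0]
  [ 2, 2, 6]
e^{tA} =
  [t*exp(6*t) + exp(6*t), t*exp(6*t), 0]
  [-t*exp(6*t), -t*exp(6*t) + exp(6*t), 0]
  [2*t*exp(6*t), 2*t*exp(6*t), exp(6*t)]

Strategy: write A = P · J · P⁻¹ where J is a Jordan canonical form, so e^{tA} = P · e^{tJ} · P⁻¹, and e^{tJ} can be computed block-by-block.

A has Jordan form
J =
  [6, 1, 0]
  [0, 6, 0]
  [0, 0, 6]
(up to reordering of blocks).

Per-block formulas:
  For a 2×2 Jordan block J_2(6): exp(t · J_2(6)) = e^(6t)·(I + t·N), where N is the 2×2 nilpotent shift.
  For a 1×1 block at λ = 6: exp(t · [6]) = [e^(6t)].

After assembling e^{tJ} and conjugating by P, we get:

e^{tA} =
  [t*exp(6*t) + exp(6*t), t*exp(6*t), 0]
  [-t*exp(6*t), -t*exp(6*t) + exp(6*t), 0]
  [2*t*exp(6*t), 2*t*exp(6*t), exp(6*t)]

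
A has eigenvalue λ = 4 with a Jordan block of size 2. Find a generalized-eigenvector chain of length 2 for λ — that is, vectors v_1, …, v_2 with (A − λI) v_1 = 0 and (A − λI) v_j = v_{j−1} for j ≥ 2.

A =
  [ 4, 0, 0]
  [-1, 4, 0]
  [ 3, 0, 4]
A Jordan chain for λ = 4 of length 2:
v_1 = (0, -1, 3)ᵀ
v_2 = (1, 0, 0)ᵀ

Let N = A − (4)·I. We want v_2 with N^2 v_2 = 0 but N^1 v_2 ≠ 0; then v_{j-1} := N · v_j for j = 2, …, 2.

Pick v_2 = (1, 0, 0)ᵀ.
Then v_1 = N · v_2 = (0, -1, 3)ᵀ.

Sanity check: (A − (4)·I) v_1 = (0, 0, 0)ᵀ = 0. ✓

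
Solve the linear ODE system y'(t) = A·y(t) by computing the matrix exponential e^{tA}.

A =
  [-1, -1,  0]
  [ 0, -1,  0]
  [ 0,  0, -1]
e^{tA} =
  [exp(-t), -t*exp(-t), 0]
  [0, exp(-t), 0]
  [0, 0, exp(-t)]

Strategy: write A = P · J · P⁻¹ where J is a Jordan canonical form, so e^{tA} = P · e^{tJ} · P⁻¹, and e^{tJ} can be computed block-by-block.

A has Jordan form
J =
  [-1,  1,  0]
  [ 0, -1,  0]
  [ 0,  0, -1]
(up to reordering of blocks).

Per-block formulas:
  For a 2×2 Jordan block J_2(-1): exp(t · J_2(-1)) = e^(-1t)·(I + t·N), where N is the 2×2 nilpotent shift.
  For a 1×1 block at λ = -1: exp(t · [-1]) = [e^(-1t)].

After assembling e^{tJ} and conjugating by P, we get:

e^{tA} =
  [exp(-t), -t*exp(-t), 0]
  [0, exp(-t), 0]
  [0, 0, exp(-t)]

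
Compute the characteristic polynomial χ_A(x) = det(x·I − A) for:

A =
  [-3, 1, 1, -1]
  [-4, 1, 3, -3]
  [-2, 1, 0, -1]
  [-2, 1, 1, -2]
x^4 + 4*x^3 + 6*x^2 + 4*x + 1

Expanding det(x·I − A) (e.g. by cofactor expansion or by noting that A is similar to its Jordan form J, which has the same characteristic polynomial as A) gives
  χ_A(x) = x^4 + 4*x^3 + 6*x^2 + 4*x + 1
which factors as (x + 1)^4. The eigenvalues (with algebraic multiplicities) are λ = -1 with multiplicity 4.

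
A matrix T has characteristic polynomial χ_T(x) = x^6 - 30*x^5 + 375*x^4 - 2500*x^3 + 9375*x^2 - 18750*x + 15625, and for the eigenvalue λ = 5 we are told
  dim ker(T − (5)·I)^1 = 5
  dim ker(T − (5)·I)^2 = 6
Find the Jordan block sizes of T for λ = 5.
Block sizes for λ = 5: [2, 1, 1, 1, 1]

From the dimensions of kernels of powers, the number of Jordan blocks of size at least j is d_j − d_{j−1} where d_j = dim ker(N^j) (with d_0 = 0). Computing the differences gives [5, 1].
The number of blocks of size exactly k is (#blocks of size ≥ k) − (#blocks of size ≥ k + 1), so the partition is: 4 block(s) of size 1, 1 block(s) of size 2.
In nonincreasing order the block sizes are [2, 1, 1, 1, 1].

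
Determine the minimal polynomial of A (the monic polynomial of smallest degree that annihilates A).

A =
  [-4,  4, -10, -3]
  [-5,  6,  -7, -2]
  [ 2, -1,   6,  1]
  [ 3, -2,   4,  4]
x^2 - 6*x + 9

The characteristic polynomial is χ_A(x) = (x - 3)^4, so the eigenvalues are known. The minimal polynomial is
  m_A(x) = Π_λ (x − λ)^{k_λ}
where k_λ is the size of the *largest* Jordan block for λ (equivalently, the smallest k with (A − λI)^k v = 0 for every generalised eigenvector v of λ).

  λ = 3: largest Jordan block has size 2, contributing (x − 3)^2

So m_A(x) = (x - 3)^2 = x^2 - 6*x + 9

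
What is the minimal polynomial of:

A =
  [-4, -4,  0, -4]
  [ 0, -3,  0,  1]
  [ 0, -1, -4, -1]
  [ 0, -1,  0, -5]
x^2 + 8*x + 16

The characteristic polynomial is χ_A(x) = (x + 4)^4, so the eigenvalues are known. The minimal polynomial is
  m_A(x) = Π_λ (x − λ)^{k_λ}
where k_λ is the size of the *largest* Jordan block for λ (equivalently, the smallest k with (A − λI)^k v = 0 for every generalised eigenvector v of λ).

  λ = -4: largest Jordan block has size 2, contributing (x + 4)^2

So m_A(x) = (x + 4)^2 = x^2 + 8*x + 16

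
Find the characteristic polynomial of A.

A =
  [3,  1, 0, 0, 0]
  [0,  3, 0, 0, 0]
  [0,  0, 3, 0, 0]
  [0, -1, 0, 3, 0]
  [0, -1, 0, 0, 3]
x^5 - 15*x^4 + 90*x^3 - 270*x^2 + 405*x - 243

Expanding det(x·I − A) (e.g. by cofactor expansion or by noting that A is similar to its Jordan form J, which has the same characteristic polynomial as A) gives
  χ_A(x) = x^5 - 15*x^4 + 90*x^3 - 270*x^2 + 405*x - 243
which factors as (x - 3)^5. The eigenvalues (with algebraic multiplicities) are λ = 3 with multiplicity 5.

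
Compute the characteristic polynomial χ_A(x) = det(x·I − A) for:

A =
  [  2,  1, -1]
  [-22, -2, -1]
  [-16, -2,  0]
x^3

Expanding det(x·I − A) (e.g. by cofactor expansion or by noting that A is similar to its Jordan form J, which has the same characteristic polynomial as A) gives
  χ_A(x) = x^3
which factors as x^3. The eigenvalues (with algebraic multiplicities) are λ = 0 with multiplicity 3.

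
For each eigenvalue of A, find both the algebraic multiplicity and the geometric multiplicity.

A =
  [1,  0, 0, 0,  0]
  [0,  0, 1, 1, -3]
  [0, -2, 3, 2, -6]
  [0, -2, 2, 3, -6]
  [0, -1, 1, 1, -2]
λ = 1: alg = 5, geom = 4

Step 1 — factor the characteristic polynomial to read off the algebraic multiplicities:
  χ_A(x) = (x - 1)^5

Step 2 — compute geometric multiplicities via the rank-nullity identity g(λ) = n − rank(A − λI):
  rank(A − (1)·I) = 1, so dim ker(A − (1)·I) = n − 1 = 4

Summary:
  λ = 1: algebraic multiplicity = 5, geometric multiplicity = 4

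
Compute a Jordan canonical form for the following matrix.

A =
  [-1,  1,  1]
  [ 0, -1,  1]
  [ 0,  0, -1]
J_3(-1)

The characteristic polynomial is
  det(x·I − A) = x^3 + 3*x^2 + 3*x + 1 = (x + 1)^3

Eigenvalues and multiplicities (the geometric multiplicity of λ is n − rank(A − λI), which equals the number of Jordan blocks for λ):
  λ = -1: algebraic multiplicity = 3, geometric multiplicity = 1

Determining the block sizes for each eigenvalue:
  λ = -1: one block (gm = 1), so the single block has size am = 3 → block sizes [3]

Assembling the blocks gives a Jordan form
J =
  [-1,  1,  0]
  [ 0, -1,  1]
  [ 0,  0, -1]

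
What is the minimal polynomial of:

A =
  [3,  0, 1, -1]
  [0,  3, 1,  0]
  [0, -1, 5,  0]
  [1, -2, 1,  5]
x^3 - 12*x^2 + 48*x - 64

The characteristic polynomial is χ_A(x) = (x - 4)^4, so the eigenvalues are known. The minimal polynomial is
  m_A(x) = Π_λ (x − λ)^{k_λ}
where k_λ is the size of the *largest* Jordan block for λ (equivalently, the smallest k with (A − λI)^k v = 0 for every generalised eigenvector v of λ).

  λ = 4: largest Jordan block has size 3, contributing (x − 4)^3

So m_A(x) = (x - 4)^3 = x^3 - 12*x^2 + 48*x - 64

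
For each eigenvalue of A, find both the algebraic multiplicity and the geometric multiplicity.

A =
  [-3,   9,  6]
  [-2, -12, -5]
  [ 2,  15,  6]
λ = -3: alg = 3, geom = 1

Step 1 — factor the characteristic polynomial to read off the algebraic multiplicities:
  χ_A(x) = (x + 3)^3

Step 2 — compute geometric multiplicities via the rank-nullity identity g(λ) = n − rank(A − λI):
  rank(A − (-3)·I) = 2, so dim ker(A − (-3)·I) = n − 2 = 1

Summary:
  λ = -3: algebraic multiplicity = 3, geometric multiplicity = 1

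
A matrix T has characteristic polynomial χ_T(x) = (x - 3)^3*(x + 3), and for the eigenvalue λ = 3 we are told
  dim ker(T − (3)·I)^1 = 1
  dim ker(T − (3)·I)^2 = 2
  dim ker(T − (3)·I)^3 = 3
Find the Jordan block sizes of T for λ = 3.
Block sizes for λ = 3: [3]

From the dimensions of kernels of powers, the number of Jordan blocks of size at least j is d_j − d_{j−1} where d_j = dim ker(N^j) (with d_0 = 0). Computing the differences gives [1, 1, 1].
The number of blocks of size exactly k is (#blocks of size ≥ k) − (#blocks of size ≥ k + 1), so the partition is: 1 block(s) of size 3.
In nonincreasing order the block sizes are [3].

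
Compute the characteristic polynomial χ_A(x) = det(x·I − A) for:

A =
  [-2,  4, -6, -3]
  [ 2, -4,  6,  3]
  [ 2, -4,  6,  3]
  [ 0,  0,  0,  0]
x^4

Expanding det(x·I − A) (e.g. by cofactor expansion or by noting that A is similar to its Jordan form J, which has the same characteristic polynomial as A) gives
  χ_A(x) = x^4
which factors as x^4. The eigenvalues (with algebraic multiplicities) are λ = 0 with multiplicity 4.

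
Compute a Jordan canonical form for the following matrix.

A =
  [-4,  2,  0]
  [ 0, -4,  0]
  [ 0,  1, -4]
J_2(-4) ⊕ J_1(-4)

The characteristic polynomial is
  det(x·I − A) = x^3 + 12*x^2 + 48*x + 64 = (x + 4)^3

Eigenvalues and multiplicities (the geometric multiplicity of λ is n − rank(A − λI), which equals the number of Jordan blocks for λ):
  λ = -4: algebraic multiplicity = 3, geometric multiplicity = 2

Determining the block sizes for each eigenvalue:
  λ = -4: 2 blocks summing to 3 forces exactly one block of size 2 and the rest size 1 → block sizes [2, 1]

Assembling the blocks gives a Jordan form
J =
  [-4,  1,  0]
  [ 0, -4,  0]
  [ 0,  0, -4]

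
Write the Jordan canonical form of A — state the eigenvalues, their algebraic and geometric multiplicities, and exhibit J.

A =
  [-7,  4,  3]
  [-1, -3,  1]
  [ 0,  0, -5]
J_3(-5)

The characteristic polynomial is
  det(x·I − A) = x^3 + 15*x^2 + 75*x + 125 = (x + 5)^3

Eigenvalues and multiplicities (the geometric multiplicity of λ is n − rank(A − λI), which equals the number of Jordan blocks for λ):
  λ = -5: algebraic multiplicity = 3, geometric multiplicity = 1

Determining the block sizes for each eigenvalue:
  λ = -5: one block (gm = 1), so the single block has size am = 3 → block sizes [3]

Assembling the blocks gives a Jordan form
J =
  [-5,  1,  0]
  [ 0, -5,  1]
  [ 0,  0, -5]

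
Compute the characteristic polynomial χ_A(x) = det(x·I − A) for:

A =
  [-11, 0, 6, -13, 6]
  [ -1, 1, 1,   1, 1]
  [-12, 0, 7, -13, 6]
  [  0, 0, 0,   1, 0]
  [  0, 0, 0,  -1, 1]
x^5 + x^4 - 14*x^3 + 26*x^2 - 19*x + 5

Expanding det(x·I − A) (e.g. by cofactor expansion or by noting that A is similar to its Jordan form J, which has the same characteristic polynomial as A) gives
  χ_A(x) = x^5 + x^4 - 14*x^3 + 26*x^2 - 19*x + 5
which factors as (x - 1)^4*(x + 5). The eigenvalues (with algebraic multiplicities) are λ = -5 with multiplicity 1, λ = 1 with multiplicity 4.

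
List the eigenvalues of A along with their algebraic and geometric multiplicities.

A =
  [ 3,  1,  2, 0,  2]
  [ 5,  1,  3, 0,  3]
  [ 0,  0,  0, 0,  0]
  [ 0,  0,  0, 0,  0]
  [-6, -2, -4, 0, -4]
λ = 0: alg = 5, geom = 3

Step 1 — factor the characteristic polynomial to read off the algebraic multiplicities:
  χ_A(x) = x^5

Step 2 — compute geometric multiplicities via the rank-nullity identity g(λ) = n − rank(A − λI):
  rank(A − (0)·I) = 2, so dim ker(A − (0)·I) = n − 2 = 3

Summary:
  λ = 0: algebraic multiplicity = 5, geometric multiplicity = 3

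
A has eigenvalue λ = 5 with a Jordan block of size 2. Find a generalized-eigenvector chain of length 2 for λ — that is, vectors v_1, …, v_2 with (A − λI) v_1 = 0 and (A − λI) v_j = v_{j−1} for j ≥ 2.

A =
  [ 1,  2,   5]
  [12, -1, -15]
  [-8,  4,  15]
A Jordan chain for λ = 5 of length 2:
v_1 = (-4, 12, -8)ᵀ
v_2 = (1, 0, 0)ᵀ

Let N = A − (5)·I. We want v_2 with N^2 v_2 = 0 but N^1 v_2 ≠ 0; then v_{j-1} := N · v_j for j = 2, …, 2.

Pick v_2 = (1, 0, 0)ᵀ.
Then v_1 = N · v_2 = (-4, 12, -8)ᵀ.

Sanity check: (A − (5)·I) v_1 = (0, 0, 0)ᵀ = 0. ✓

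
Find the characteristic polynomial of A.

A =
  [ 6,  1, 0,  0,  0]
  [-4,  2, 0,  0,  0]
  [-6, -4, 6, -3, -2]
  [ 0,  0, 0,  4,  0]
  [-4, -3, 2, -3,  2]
x^5 - 20*x^4 + 160*x^3 - 640*x^2 + 1280*x - 1024

Expanding det(x·I − A) (e.g. by cofactor expansion or by noting that A is similar to its Jordan form J, which has the same characteristic polynomial as A) gives
  χ_A(x) = x^5 - 20*x^4 + 160*x^3 - 640*x^2 + 1280*x - 1024
which factors as (x - 4)^5. The eigenvalues (with algebraic multiplicities) are λ = 4 with multiplicity 5.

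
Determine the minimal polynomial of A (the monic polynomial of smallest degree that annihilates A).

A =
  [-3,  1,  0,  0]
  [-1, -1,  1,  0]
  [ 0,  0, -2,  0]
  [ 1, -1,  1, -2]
x^3 + 6*x^2 + 12*x + 8

The characteristic polynomial is χ_A(x) = (x + 2)^4, so the eigenvalues are known. The minimal polynomial is
  m_A(x) = Π_λ (x − λ)^{k_λ}
where k_λ is the size of the *largest* Jordan block for λ (equivalently, the smallest k with (A − λI)^k v = 0 for every generalised eigenvector v of λ).

  λ = -2: largest Jordan block has size 3, contributing (x + 2)^3

So m_A(x) = (x + 2)^3 = x^3 + 6*x^2 + 12*x + 8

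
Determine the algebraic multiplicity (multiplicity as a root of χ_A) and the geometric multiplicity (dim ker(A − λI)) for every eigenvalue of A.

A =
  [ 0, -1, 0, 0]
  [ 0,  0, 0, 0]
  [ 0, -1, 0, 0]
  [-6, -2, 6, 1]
λ = 0: alg = 3, geom = 2; λ = 1: alg = 1, geom = 1

Step 1 — factor the characteristic polynomial to read off the algebraic multiplicities:
  χ_A(x) = x^3*(x - 1)

Step 2 — compute geometric multiplicities via the rank-nullity identity g(λ) = n − rank(A − λI):
  rank(A − (0)·I) = 2, so dim ker(A − (0)·I) = n − 2 = 2
  rank(A − (1)·I) = 3, so dim ker(A − (1)·I) = n − 3 = 1

Summary:
  λ = 0: algebraic multiplicity = 3, geometric multiplicity = 2
  λ = 1: algebraic multiplicity = 1, geometric multiplicity = 1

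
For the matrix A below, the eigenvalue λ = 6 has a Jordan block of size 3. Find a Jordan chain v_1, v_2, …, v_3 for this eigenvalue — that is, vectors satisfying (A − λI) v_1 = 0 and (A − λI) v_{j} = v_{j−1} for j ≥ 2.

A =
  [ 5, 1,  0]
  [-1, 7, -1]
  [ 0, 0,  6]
A Jordan chain for λ = 6 of length 3:
v_1 = (-1, -1, 0)ᵀ
v_2 = (0, -1, 0)ᵀ
v_3 = (0, 0, 1)ᵀ

Let N = A − (6)·I. We want v_3 with N^3 v_3 = 0 but N^2 v_3 ≠ 0; then v_{j-1} := N · v_j for j = 3, …, 2.

Pick v_3 = (0, 0, 1)ᵀ.
Then v_2 = N · v_3 = (0, -1, 0)ᵀ.
Then v_1 = N · v_2 = (-1, -1, 0)ᵀ.

Sanity check: (A − (6)·I) v_1 = (0, 0, 0)ᵀ = 0. ✓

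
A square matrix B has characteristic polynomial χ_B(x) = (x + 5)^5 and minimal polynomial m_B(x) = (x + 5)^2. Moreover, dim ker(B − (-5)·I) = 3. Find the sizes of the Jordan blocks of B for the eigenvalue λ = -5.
Block sizes for λ = -5: [2, 2, 1]

Step 1 — from the characteristic polynomial, algebraic multiplicity of λ = -5 is 5. From dim ker(B − (-5)·I) = 3, there are exactly 3 Jordan blocks for λ = -5.
Step 2 — from the minimal polynomial, the factor (x + 5)^2 tells us the largest block for λ = -5 has size 2.
Step 3 — with total size 5, 3 blocks, and largest block 2, the block sizes (in nonincreasing order) are [2, 2, 1].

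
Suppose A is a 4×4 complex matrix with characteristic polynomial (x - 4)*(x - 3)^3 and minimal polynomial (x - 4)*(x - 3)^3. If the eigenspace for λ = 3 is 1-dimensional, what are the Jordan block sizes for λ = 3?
Block sizes for λ = 3: [3]

Step 1 — from the characteristic polynomial, algebraic multiplicity of λ = 3 is 3. From dim ker(A − (3)·I) = 1, there are exactly 1 Jordan blocks for λ = 3.
Step 2 — from the minimal polynomial, the factor (x − 3)^3 tells us the largest block for λ = 3 has size 3.
Step 3 — with total size 3, 1 blocks, and largest block 3, the block sizes (in nonincreasing order) are [3].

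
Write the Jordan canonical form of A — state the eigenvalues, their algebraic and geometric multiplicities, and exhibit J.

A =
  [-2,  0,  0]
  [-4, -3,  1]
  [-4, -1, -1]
J_2(-2) ⊕ J_1(-2)

The characteristic polynomial is
  det(x·I − A) = x^3 + 6*x^2 + 12*x + 8 = (x + 2)^3

Eigenvalues and multiplicities (the geometric multiplicity of λ is n − rank(A − λI), which equals the number of Jordan blocks for λ):
  λ = -2: algebraic multiplicity = 3, geometric multiplicity = 2

Determining the block sizes for each eigenvalue:
  λ = -2: 2 blocks summing to 3 forces exactly one block of size 2 and the rest size 1 → block sizes [2, 1]

Assembling the blocks gives a Jordan form
J =
  [-2,  1,  0]
  [ 0, -2,  0]
  [ 0,  0, -2]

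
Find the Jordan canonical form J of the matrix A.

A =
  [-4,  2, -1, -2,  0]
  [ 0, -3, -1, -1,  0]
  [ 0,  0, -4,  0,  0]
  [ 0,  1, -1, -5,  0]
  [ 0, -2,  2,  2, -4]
J_2(-4) ⊕ J_2(-4) ⊕ J_1(-4)

The characteristic polynomial is
  det(x·I − A) = x^5 + 20*x^4 + 160*x^3 + 640*x^2 + 1280*x + 1024 = (x + 4)^5

Eigenvalues and multiplicities (the geometric multiplicity of λ is n − rank(A − λI), which equals the number of Jordan blocks for λ):
  λ = -4: algebraic multiplicity = 5, geometric multiplicity = 3

Determining the block sizes for each eigenvalue:
  λ = -4: with am = 5 and gm = 3, the partition is not yet determined (e.g. several partitions of 5 into 3 parts exist). Let N = A − (-4)·I. Computing rank(N^1) = 2, rank(N^2) = 0; the number of blocks of size ≥ j is rank(N^{j−1}) − rank(N^j), giving [3, 2]. So we have 2 block(s) of size 2, 1 block(s) of size 1 → block sizes [2, 2, 1]

Assembling the blocks gives a Jordan form
J =
  [-4,  1,  0,  0,  0]
  [ 0, -4,  0,  0,  0]
  [ 0,  0, -4,  1,  0]
  [ 0,  0,  0, -4,  0]
  [ 0,  0,  0,  0, -4]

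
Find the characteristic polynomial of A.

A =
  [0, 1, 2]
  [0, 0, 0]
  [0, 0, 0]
x^3

Expanding det(x·I − A) (e.g. by cofactor expansion or by noting that A is similar to its Jordan form J, which has the same characteristic polynomial as A) gives
  χ_A(x) = x^3
which factors as x^3. The eigenvalues (with algebraic multiplicities) are λ = 0 with multiplicity 3.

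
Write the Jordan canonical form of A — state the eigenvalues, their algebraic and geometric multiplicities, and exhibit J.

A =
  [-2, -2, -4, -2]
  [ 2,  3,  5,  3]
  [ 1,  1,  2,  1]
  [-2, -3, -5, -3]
J_3(0) ⊕ J_1(0)

The characteristic polynomial is
  det(x·I − A) = x^4

Eigenvalues and multiplicities (the geometric multiplicity of λ is n − rank(A − λI), which equals the number of Jordan blocks for λ):
  λ = 0: algebraic multiplicity = 4, geometric multiplicity = 2

Determining the block sizes for each eigenvalue:
  λ = 0: with am = 4 and gm = 2, the partition is not yet determined (e.g. several partitions of 4 into 2 parts exist). Let N = A − (0)·I. Computing rank(N^1) = 2, rank(N^2) = 1, rank(N^3) = 0; the number of blocks of size ≥ j is rank(N^{j−1}) − rank(N^j), giving [2, 1, 1]. So we have 1 block(s) of size 3, 1 block(s) of size 1 → block sizes [3, 1]

Assembling the blocks gives a Jordan form
J =
  [0, 1, 0, 0]
  [0, 0, 1, 0]
  [0, 0, 0, 0]
  [0, 0, 0, 0]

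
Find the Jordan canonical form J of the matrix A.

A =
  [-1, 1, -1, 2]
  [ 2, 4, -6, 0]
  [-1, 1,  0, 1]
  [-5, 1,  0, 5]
J_3(2) ⊕ J_1(2)

The characteristic polynomial is
  det(x·I − A) = x^4 - 8*x^3 + 24*x^2 - 32*x + 16 = (x - 2)^4

Eigenvalues and multiplicities (the geometric multiplicity of λ is n − rank(A − λI), which equals the number of Jordan blocks for λ):
  λ = 2: algebraic multiplicity = 4, geometric multiplicity = 2

Determining the block sizes for each eigenvalue:
  λ = 2: with am = 4 and gm = 2, the partition is not yet determined (e.g. several partitions of 4 into 2 parts exist). Let N = A − (2)·I. Computing rank(N^1) = 2, rank(N^2) = 1, rank(N^3) = 0; the number of blocks of size ≥ j is rank(N^{j−1}) − rank(N^j), giving [2, 1, 1]. So we have 1 block(s) of size 3, 1 block(s) of size 1 → block sizes [3, 1]

Assembling the blocks gives a Jordan form
J =
  [2, 1, 0, 0]
  [0, 2, 1, 0]
  [0, 0, 2, 0]
  [0, 0, 0, 2]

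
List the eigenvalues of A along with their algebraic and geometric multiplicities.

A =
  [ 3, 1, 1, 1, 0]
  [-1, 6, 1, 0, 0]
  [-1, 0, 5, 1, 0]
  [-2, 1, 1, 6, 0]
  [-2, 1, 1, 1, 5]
λ = 5: alg = 5, geom = 3

Step 1 — factor the characteristic polynomial to read off the algebraic multiplicities:
  χ_A(x) = (x - 5)^5

Step 2 — compute geometric multiplicities via the rank-nullity identity g(λ) = n − rank(A − λI):
  rank(A − (5)·I) = 2, so dim ker(A − (5)·I) = n − 2 = 3

Summary:
  λ = 5: algebraic multiplicity = 5, geometric multiplicity = 3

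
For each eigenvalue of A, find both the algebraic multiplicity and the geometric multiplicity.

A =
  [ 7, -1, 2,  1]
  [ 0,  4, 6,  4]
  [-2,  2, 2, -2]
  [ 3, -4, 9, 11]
λ = 6: alg = 4, geom = 2

Step 1 — factor the characteristic polynomial to read off the algebraic multiplicities:
  χ_A(x) = (x - 6)^4

Step 2 — compute geometric multiplicities via the rank-nullity identity g(λ) = n − rank(A − λI):
  rank(A − (6)·I) = 2, so dim ker(A − (6)·I) = n − 2 = 2

Summary:
  λ = 6: algebraic multiplicity = 4, geometric multiplicity = 2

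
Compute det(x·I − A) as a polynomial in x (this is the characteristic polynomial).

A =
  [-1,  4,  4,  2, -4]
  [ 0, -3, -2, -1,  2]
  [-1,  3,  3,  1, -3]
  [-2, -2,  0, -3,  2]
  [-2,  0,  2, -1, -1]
x^5 + 5*x^4 + 10*x^3 + 10*x^2 + 5*x + 1

Expanding det(x·I − A) (e.g. by cofactor expansion or by noting that A is similar to its Jordan form J, which has the same characteristic polynomial as A) gives
  χ_A(x) = x^5 + 5*x^4 + 10*x^3 + 10*x^2 + 5*x + 1
which factors as (x + 1)^5. The eigenvalues (with algebraic multiplicities) are λ = -1 with multiplicity 5.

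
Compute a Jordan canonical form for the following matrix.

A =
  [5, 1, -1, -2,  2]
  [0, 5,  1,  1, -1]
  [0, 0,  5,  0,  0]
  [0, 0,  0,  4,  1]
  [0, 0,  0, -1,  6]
J_3(5) ⊕ J_2(5)

The characteristic polynomial is
  det(x·I − A) = x^5 - 25*x^4 + 250*x^3 - 1250*x^2 + 3125*x - 3125 = (x - 5)^5

Eigenvalues and multiplicities (the geometric multiplicity of λ is n − rank(A − λI), which equals the number of Jordan blocks for λ):
  λ = 5: algebraic multiplicity = 5, geometric multiplicity = 2

Determining the block sizes for each eigenvalue:
  λ = 5: with am = 5 and gm = 2, the partition is not yet determined (e.g. several partitions of 5 into 2 parts exist). Let N = A − (5)·I. Computing rank(N^1) = 3, rank(N^2) = 1, rank(N^3) = 0; the number of blocks of size ≥ j is rank(N^{j−1}) − rank(N^j), giving [2, 2, 1]. So we have 1 block(s) of size 3, 1 block(s) of size 2 → block sizes [3, 2]

Assembling the blocks gives a Jordan form
J =
  [5, 1, 0, 0, 0]
  [0, 5, 1, 0, 0]
  [0, 0, 5, 0, 0]
  [0, 0, 0, 5, 1]
  [0, 0, 0, 0, 5]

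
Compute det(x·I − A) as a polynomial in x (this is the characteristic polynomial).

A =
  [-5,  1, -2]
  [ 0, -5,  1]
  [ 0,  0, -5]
x^3 + 15*x^2 + 75*x + 125

Expanding det(x·I − A) (e.g. by cofactor expansion or by noting that A is similar to its Jordan form J, which has the same characteristic polynomial as A) gives
  χ_A(x) = x^3 + 15*x^2 + 75*x + 125
which factors as (x + 5)^3. The eigenvalues (with algebraic multiplicities) are λ = -5 with multiplicity 3.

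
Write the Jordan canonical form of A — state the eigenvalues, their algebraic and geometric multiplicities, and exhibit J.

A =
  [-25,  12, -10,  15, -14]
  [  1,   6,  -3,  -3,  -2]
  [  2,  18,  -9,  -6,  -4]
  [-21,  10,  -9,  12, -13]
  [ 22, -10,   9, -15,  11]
J_3(-3) ⊕ J_1(0) ⊕ J_1(4)

The characteristic polynomial is
  det(x·I − A) = x^5 + 5*x^4 - 9*x^3 - 81*x^2 - 108*x = x*(x - 4)*(x + 3)^3

Eigenvalues and multiplicities (the geometric multiplicity of λ is n − rank(A − λI), which equals the number of Jordan blocks for λ):
  λ = -3: algebraic multiplicity = 3, geometric multiplicity = 1
  λ = 0: algebraic multiplicity = 1, geometric multiplicity = 1
  λ = 4: algebraic multiplicity = 1, geometric multiplicity = 1

Determining the block sizes for each eigenvalue:
  λ = -3: one block (gm = 1), so the single block has size am = 3 → block sizes [3]
  λ = 0: one block (gm = 1), so the single block has size am = 1 → block sizes [1]
  λ = 4: one block (gm = 1), so the single block has size am = 1 → block sizes [1]

Assembling the blocks gives a Jordan form
J =
  [-3,  1,  0, 0, 0]
  [ 0, -3,  1, 0, 0]
  [ 0,  0, -3, 0, 0]
  [ 0,  0,  0, 0, 0]
  [ 0,  0,  0, 0, 4]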